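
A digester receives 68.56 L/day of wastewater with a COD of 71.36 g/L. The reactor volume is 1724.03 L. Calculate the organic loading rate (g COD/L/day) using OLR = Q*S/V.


OLR = Q * S / V
= 68.56 * 71.36 / 1724.03
= 2.8378 g/L/day

2.8378 g/L/day


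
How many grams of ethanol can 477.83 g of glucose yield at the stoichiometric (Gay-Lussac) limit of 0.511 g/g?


Theoretical ethanol yield: m_EtOH = 0.511 * m_glucose
m_EtOH = 0.511 * 477.83 = 244.1711 g

244.1711 g


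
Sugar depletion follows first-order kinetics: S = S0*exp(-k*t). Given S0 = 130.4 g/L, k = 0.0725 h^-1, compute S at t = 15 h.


S = S0 * exp(-k * t)
S = 130.4 * exp(-0.0725 * 15)
S = 43.9524 g/L

43.9524 g/L


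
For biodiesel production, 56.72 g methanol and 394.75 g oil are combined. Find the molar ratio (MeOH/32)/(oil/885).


Molar ratio = n_MeOH / n_oil = (MeOH/32) / (oil/885) = (MeOH * 885) / (32 * oil)
= (56.72 * 885) / (32 * 394.75)
= 3.9738

3.9738


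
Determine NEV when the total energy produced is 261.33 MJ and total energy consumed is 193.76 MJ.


NEV = E_out - E_in
= 261.33 - 193.76
= 67.5700 MJ

67.5700 MJ


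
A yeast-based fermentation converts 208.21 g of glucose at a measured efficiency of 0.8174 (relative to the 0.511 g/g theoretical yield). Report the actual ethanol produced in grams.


Actual ethanol: m = 0.511 * 208.21 * 0.8174
m = 86.9675 g

86.9675 g


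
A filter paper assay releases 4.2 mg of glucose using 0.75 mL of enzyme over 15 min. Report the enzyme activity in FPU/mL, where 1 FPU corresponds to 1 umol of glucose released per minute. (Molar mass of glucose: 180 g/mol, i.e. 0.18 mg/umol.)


Activity = glucose_mg / (0.18 mg/umol * V_mL * t_min)
= 4.2 / (0.18 * 0.75 * 15)
= 2.0741 FPU/mL

2.0741 FPU/mL


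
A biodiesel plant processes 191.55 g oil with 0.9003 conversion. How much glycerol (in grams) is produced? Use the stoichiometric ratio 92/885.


glycerol = oil * conv * (92/885)
= 191.55 * 0.9003 * 92 / 885
= 17.9273 g

17.9273 g


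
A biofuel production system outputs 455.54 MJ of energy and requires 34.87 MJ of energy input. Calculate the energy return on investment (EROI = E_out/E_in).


EROI = E_out / E_in
= 455.54 / 34.87
= 13.0640

13.0640


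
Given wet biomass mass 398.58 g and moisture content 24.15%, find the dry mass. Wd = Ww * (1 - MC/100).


Wd = Ww * (1 - MC/100)
= 398.58 * (1 - 24.15/100)
= 302.3229 g

302.3229 g


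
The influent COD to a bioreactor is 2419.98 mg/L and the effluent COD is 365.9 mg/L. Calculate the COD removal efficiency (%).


eta = (COD_in - COD_out) / COD_in * 100
= (2419.98 - 365.9) / 2419.98 * 100
= 84.8800%

84.8800%


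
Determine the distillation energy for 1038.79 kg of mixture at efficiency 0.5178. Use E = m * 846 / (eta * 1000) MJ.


E = m * 846 / (eta * 1000)
= 1038.79 * 846 / (0.5178 * 1000)
= 1697.2119 MJ

1697.2119 MJ


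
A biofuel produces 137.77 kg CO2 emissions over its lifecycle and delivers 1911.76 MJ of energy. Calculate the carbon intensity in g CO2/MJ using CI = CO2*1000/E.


CI = CO2 * 1000 / E
= 137.77 * 1000 / 1911.76
= 72.0645 g CO2/MJ

72.0645 g CO2/MJ


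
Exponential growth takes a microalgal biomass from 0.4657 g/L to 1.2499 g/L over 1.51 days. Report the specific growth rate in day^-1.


mu = ln(X2/X1) / dt
= ln(1.2499/0.4657) / 1.51
= 0.6538 per day

0.6538 per day


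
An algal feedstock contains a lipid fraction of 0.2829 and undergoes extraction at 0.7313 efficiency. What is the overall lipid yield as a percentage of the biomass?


Y = lipid_content * extraction_eff * 100
= 0.2829 * 0.7313 * 100
= 20.6885%

20.6885%


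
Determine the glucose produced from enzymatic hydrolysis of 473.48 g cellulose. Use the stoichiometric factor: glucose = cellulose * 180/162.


glucose = cellulose * 180/162
= 473.48 * 180/162
= 526.0889 g

526.0889 g


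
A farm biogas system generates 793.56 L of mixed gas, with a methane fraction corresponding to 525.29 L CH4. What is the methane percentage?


CH4% = V_CH4 / V_total * 100
= 525.29 / 793.56 * 100
= 66.1941%

66.1941%


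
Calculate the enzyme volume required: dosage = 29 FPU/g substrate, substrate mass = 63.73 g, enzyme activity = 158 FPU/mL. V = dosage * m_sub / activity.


V = dosage * m_sub / activity
V = 29 * 63.73 / 158
V = 11.6973 mL

11.6973 mL


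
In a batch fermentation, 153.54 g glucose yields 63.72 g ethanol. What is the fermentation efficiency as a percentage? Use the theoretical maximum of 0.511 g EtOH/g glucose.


Fermentation efficiency = (actual / (0.511 * glucose)) * 100
= (63.72 / (0.511 * 153.54)) * 100
= 81.2145%

81.2145%


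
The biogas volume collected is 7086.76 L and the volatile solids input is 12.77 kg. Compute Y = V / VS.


Y = V / VS
= 7086.76 / 12.77
= 554.9538 L/kg VS

554.9538 L/kg VS


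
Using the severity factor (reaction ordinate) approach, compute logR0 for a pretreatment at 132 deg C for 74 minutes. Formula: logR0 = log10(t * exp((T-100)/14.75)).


logR0 = log10(t * exp((T - 100) / 14.75))
= log10(74 * exp((132 - 100) / 14.75))
= 2.8114

2.8114


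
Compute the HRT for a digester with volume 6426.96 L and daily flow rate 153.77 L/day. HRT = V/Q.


HRT = V / Q
= 6426.96 / 153.77
= 41.7959 days

41.7959 days


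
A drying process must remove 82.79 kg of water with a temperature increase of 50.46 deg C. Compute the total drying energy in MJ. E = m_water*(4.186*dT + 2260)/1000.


E = m_water * (4.186 * dT + 2260) / 1000
= 82.79 * (4.186 * 50.46 + 2260) / 1000
= 204.5928 MJ

204.5928 MJ


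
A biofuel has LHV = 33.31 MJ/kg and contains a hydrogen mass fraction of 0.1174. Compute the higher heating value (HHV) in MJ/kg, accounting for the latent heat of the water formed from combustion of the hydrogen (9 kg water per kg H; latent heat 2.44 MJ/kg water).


HHV = LHV + H_frac * 9 * 2.44
= 33.31 + 0.1174 * 9 * 2.44
= 35.8881 MJ/kg

35.8881 MJ/kg


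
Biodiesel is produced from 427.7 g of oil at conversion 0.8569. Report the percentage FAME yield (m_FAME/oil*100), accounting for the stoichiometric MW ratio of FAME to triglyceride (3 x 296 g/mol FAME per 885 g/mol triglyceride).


m_FAME = oil * conv * (3 * 296 / 885) = oil * conv * (888/885)
= 427.7 * 0.8569 * 888 / 885
= 367.7385 g
Y = m_FAME / oil * 100 = conv * (888/885) * 100
= 0.8569 * 888 / 885 * 100
= 85.98%

85.98%


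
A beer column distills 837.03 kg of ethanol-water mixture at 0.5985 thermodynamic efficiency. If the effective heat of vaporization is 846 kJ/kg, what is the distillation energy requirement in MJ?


E = m * 846 / (eta * 1000)
= 837.03 * 846 / (0.5985 * 1000)
= 1183.1702 MJ

1183.1702 MJ


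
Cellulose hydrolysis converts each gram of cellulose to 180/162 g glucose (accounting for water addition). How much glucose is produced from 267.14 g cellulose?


glucose = cellulose * 180/162
= 267.14 * 180/162
= 296.8222 g

296.8222 g


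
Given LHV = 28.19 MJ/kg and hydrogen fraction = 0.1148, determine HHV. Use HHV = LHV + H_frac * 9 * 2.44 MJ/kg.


HHV = LHV + H_frac * 9 * 2.44
= 28.19 + 0.1148 * 9 * 2.44
= 30.7110 MJ/kg

30.7110 MJ/kg


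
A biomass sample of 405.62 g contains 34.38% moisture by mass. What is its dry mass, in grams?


Wd = Ww * (1 - MC/100)
= 405.62 * (1 - 34.38/100)
= 266.1678 g

266.1678 g


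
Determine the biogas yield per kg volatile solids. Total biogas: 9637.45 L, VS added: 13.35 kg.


Y = V / VS
= 9637.45 / 13.35
= 721.9064 L/kg VS

721.9064 L/kg VS


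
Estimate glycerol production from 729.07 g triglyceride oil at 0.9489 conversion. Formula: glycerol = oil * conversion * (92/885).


glycerol = oil * conv * (92/885)
= 729.07 * 0.9489 * 92 / 885
= 71.9174 g

71.9174 g


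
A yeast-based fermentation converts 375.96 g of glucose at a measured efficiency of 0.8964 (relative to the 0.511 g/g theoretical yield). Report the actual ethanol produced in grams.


Actual ethanol: m = 0.511 * 375.96 * 0.8964
m = 172.2124 g

172.2124 g


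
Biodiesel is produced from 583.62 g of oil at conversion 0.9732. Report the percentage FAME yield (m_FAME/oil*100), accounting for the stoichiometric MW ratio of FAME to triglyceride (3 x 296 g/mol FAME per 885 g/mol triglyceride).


m_FAME = oil * conv * (3 * 296 / 885) = oil * conv * (888/885)
= 583.62 * 0.9732 * 888 / 885
= 569.9043 g
Y = m_FAME / oil * 100 = conv * (888/885) * 100
= 0.9732 * 888 / 885 * 100
= 97.65%

97.65%


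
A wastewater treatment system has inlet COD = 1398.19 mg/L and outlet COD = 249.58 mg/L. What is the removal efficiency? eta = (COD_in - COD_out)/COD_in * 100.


eta = (COD_in - COD_out) / COD_in * 100
= (1398.19 - 249.58) / 1398.19 * 100
= 82.1498%

82.1498%


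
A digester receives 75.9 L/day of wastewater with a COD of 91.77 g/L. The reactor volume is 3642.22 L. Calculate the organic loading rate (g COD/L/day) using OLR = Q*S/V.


OLR = Q * S / V
= 75.9 * 91.77 / 3642.22
= 1.9124 g/L/day

1.9124 g/L/day


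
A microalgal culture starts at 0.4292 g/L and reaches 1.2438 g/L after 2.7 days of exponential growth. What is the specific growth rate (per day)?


mu = ln(X2/X1) / dt
= ln(1.2438/0.4292) / 2.7
= 0.3941 per day

0.3941 per day


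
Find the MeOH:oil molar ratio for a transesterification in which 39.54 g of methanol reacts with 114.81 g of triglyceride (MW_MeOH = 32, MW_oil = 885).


Molar ratio = n_MeOH / n_oil = (MeOH/32) / (oil/885) = (MeOH * 885) / (32 * oil)
= (39.54 * 885) / (32 * 114.81)
= 9.5247

9.5247


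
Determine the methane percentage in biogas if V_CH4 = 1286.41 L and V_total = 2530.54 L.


CH4% = V_CH4 / V_total * 100
= 1286.41 / 2530.54 * 100
= 50.8354%

50.8354%


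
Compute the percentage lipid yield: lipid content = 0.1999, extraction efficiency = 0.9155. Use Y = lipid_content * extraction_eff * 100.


Y = lipid_content * extraction_eff * 100
= 0.1999 * 0.9155 * 100
= 18.3008%

18.3008%


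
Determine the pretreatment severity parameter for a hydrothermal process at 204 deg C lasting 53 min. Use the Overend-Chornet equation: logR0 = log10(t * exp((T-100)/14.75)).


logR0 = log10(t * exp((T - 100) / 14.75))
= log10(53 * exp((204 - 100) / 14.75))
= 4.7864

4.7864


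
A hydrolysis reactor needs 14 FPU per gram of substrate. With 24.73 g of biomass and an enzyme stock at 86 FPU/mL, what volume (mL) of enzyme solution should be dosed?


V = dosage * m_sub / activity
V = 14 * 24.73 / 86
V = 4.0258 mL

4.0258 mL


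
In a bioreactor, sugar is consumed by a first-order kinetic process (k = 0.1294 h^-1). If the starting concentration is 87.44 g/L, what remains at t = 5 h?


S = S0 * exp(-k * t)
S = 87.44 * exp(-0.1294 * 5)
S = 45.7848 g/L

45.7848 g/L


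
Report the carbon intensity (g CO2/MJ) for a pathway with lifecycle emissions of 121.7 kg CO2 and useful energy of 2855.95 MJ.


CI = CO2 * 1000 / E
= 121.7 * 1000 / 2855.95
= 42.6128 g CO2/MJ

42.6128 g CO2/MJ


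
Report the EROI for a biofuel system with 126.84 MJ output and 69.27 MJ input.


EROI = E_out / E_in
= 126.84 / 69.27
= 1.8311

1.8311


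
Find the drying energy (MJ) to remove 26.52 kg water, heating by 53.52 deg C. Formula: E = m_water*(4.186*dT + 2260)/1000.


E = m_water * (4.186 * dT + 2260) / 1000
= 26.52 * (4.186 * 53.52 + 2260) / 1000
= 65.8766 MJ

65.8766 MJ


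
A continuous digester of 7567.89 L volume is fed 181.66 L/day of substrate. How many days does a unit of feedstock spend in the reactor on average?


HRT = V / Q
= 7567.89 / 181.66
= 41.6596 days

41.6596 days


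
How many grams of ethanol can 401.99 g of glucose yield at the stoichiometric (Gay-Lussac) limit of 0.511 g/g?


Theoretical ethanol yield: m_EtOH = 0.511 * m_glucose
m_EtOH = 0.511 * 401.99 = 205.4169 g

205.4169 g


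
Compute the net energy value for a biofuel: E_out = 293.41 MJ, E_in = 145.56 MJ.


NEV = E_out - E_in
= 293.41 - 145.56
= 147.8500 MJ

147.8500 MJ


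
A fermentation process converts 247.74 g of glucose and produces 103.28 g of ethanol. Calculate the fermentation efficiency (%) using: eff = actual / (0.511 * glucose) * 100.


Fermentation efficiency = (actual / (0.511 * glucose)) * 100
= (103.28 / (0.511 * 247.74)) * 100
= 81.5829%

81.5829%


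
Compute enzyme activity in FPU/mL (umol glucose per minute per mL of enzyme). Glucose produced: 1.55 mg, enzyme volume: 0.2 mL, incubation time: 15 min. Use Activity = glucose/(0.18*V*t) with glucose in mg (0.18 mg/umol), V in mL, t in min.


Activity = glucose_mg / (0.18 mg/umol * V_mL * t_min)
= 1.55 / (0.18 * 0.2 * 15)
= 2.8704 FPU/mL

2.8704 FPU/mL


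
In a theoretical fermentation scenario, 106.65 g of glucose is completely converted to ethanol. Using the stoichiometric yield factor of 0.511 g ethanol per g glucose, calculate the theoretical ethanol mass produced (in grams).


Theoretical ethanol yield: m_EtOH = 0.511 * m_glucose
m_EtOH = 0.511 * 106.65 = 54.4982 g

54.4982 g


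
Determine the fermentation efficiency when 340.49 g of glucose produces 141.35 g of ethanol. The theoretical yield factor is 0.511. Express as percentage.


Fermentation efficiency = (actual / (0.511 * glucose)) * 100
= (141.35 / (0.511 * 340.49)) * 100
= 81.2401%

81.2401%


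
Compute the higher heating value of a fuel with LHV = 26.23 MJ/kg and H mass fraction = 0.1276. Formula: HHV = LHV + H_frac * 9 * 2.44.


HHV = LHV + H_frac * 9 * 2.44
= 26.23 + 0.1276 * 9 * 2.44
= 29.0321 MJ/kg

29.0321 MJ/kg


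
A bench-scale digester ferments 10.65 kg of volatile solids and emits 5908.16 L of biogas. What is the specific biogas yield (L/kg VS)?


Y = V / VS
= 5908.16 / 10.65
= 554.7568 L/kg VS

554.7568 L/kg VS


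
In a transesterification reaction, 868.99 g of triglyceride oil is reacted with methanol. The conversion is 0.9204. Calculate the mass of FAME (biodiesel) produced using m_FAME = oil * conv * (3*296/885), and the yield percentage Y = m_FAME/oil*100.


m_FAME = oil * conv * (3 * 296 / 885) = oil * conv * (888/885)
= 868.99 * 0.9204 * 888 / 885
= 802.5296 g
Y = m_FAME / oil * 100 = conv * (888/885) * 100
= 0.9204 * 888 / 885 * 100
= 92.35%

802.5296 g FAME; Y = 92.35%


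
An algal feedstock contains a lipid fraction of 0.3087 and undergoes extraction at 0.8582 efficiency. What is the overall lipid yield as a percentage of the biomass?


Y = lipid_content * extraction_eff * 100
= 0.3087 * 0.8582 * 100
= 26.4926%

26.4926%


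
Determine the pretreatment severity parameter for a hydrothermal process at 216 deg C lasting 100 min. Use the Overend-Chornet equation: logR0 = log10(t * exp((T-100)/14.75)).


logR0 = log10(t * exp((T - 100) / 14.75))
= log10(100 * exp((216 - 100) / 14.75))
= 5.4155

5.4155


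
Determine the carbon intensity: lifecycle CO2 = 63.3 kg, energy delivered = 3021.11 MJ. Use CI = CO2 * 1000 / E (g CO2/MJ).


CI = CO2 * 1000 / E
= 63.3 * 1000 / 3021.11
= 20.9526 g CO2/MJ

20.9526 g CO2/MJ


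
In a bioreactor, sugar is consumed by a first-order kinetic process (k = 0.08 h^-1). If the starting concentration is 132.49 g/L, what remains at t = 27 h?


S = S0 * exp(-k * t)
S = 132.49 * exp(-0.08 * 27)
S = 15.2794 g/L

15.2794 g/L


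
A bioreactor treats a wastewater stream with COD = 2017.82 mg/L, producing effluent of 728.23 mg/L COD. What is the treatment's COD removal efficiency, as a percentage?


eta = (COD_in - COD_out) / COD_in * 100
= (2017.82 - 728.23) / 2017.82 * 100
= 63.9101%

63.9101%


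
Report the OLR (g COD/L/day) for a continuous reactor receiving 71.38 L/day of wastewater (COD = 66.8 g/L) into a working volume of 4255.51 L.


OLR = Q * S / V
= 71.38 * 66.8 / 4255.51
= 1.1205 g/L/day

1.1205 g/L/day


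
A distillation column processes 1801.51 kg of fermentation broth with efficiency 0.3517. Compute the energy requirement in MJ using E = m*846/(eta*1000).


E = m * 846 / (eta * 1000)
= 1801.51 * 846 / (0.3517 * 1000)
= 4333.4588 MJ

4333.4588 MJ


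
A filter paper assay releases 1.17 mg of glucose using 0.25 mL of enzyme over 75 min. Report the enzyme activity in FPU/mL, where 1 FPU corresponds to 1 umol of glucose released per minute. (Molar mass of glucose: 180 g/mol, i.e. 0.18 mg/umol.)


Activity = glucose_mg / (0.18 mg/umol * V_mL * t_min)
= 1.17 / (0.18 * 0.25 * 75)
= 0.3467 FPU/mL

0.3467 FPU/mL


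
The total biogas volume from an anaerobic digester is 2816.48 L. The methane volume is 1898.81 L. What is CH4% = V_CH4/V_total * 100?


CH4% = V_CH4 / V_total * 100
= 1898.81 / 2816.48 * 100
= 67.4178%

67.4178%


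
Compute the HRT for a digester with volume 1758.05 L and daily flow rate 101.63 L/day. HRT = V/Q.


HRT = V / Q
= 1758.05 / 101.63
= 17.2985 days

17.2985 days


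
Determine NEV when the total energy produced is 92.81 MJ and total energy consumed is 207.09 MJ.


NEV = E_out - E_in
= 92.81 - 207.09
= -114.2800 MJ

-114.2800 MJ


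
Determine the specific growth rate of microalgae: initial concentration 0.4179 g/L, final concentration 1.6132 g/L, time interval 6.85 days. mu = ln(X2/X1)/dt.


mu = ln(X2/X1) / dt
= ln(1.6132/0.4179) / 6.85
= 0.1972 per day

0.1972 per day


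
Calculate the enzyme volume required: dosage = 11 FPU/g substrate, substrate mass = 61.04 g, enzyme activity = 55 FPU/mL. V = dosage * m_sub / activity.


V = dosage * m_sub / activity
V = 11 * 61.04 / 55
V = 12.2080 mL

12.2080 mL


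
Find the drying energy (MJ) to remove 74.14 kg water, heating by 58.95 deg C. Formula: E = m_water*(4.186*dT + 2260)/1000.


E = m_water * (4.186 * dT + 2260) / 1000
= 74.14 * (4.186 * 58.95 + 2260) / 1000
= 185.8515 MJ

185.8515 MJ


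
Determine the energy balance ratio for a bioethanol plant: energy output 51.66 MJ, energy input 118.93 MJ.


EROI = E_out / E_in
= 51.66 / 118.93
= 0.4344

0.4344


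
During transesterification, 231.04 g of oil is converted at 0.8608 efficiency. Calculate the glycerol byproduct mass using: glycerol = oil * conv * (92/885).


glycerol = oil * conv * (92/885)
= 231.04 * 0.8608 * 92 / 885
= 20.6745 g

20.6745 g


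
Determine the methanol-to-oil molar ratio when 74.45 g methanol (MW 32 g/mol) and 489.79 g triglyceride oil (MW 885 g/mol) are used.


Molar ratio = n_MeOH / n_oil = (MeOH/32) / (oil/885) = (MeOH * 885) / (32 * oil)
= (74.45 * 885) / (32 * 489.79)
= 4.2039

4.2039


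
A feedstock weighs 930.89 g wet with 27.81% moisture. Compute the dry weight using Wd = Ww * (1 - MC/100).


Wd = Ww * (1 - MC/100)
= 930.89 * (1 - 27.81/100)
= 672.0095 g

672.0095 g


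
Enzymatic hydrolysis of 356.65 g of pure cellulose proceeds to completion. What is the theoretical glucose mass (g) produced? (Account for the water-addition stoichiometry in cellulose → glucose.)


glucose = cellulose * 180/162
= 356.65 * 180/162
= 396.2778 g

396.2778 g


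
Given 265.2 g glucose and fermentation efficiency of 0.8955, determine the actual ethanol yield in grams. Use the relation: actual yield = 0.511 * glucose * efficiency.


Actual ethanol: m = 0.511 * 265.2 * 0.8955
m = 121.3557 g

121.3557 g


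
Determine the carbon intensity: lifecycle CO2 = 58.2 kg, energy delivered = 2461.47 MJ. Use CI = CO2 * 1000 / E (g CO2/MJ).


CI = CO2 * 1000 / E
= 58.2 * 1000 / 2461.47
= 23.6444 g CO2/MJ

23.6444 g CO2/MJ


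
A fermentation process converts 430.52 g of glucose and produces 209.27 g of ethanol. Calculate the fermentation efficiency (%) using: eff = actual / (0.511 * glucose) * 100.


Fermentation efficiency = (actual / (0.511 * glucose)) * 100
= (209.27 / (0.511 * 430.52)) * 100
= 95.1246%

95.1246%


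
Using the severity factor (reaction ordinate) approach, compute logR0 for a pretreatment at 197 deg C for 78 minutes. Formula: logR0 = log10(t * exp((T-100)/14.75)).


logR0 = log10(t * exp((T - 100) / 14.75))
= log10(78 * exp((197 - 100) / 14.75))
= 4.7481

4.7481


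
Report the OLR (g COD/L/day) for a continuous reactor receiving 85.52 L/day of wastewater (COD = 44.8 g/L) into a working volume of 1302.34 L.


OLR = Q * S / V
= 85.52 * 44.8 / 1302.34
= 2.9419 g/L/day

2.9419 g/L/day


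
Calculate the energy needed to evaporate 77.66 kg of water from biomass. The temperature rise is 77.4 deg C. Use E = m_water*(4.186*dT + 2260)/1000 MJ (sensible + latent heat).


E = m_water * (4.186 * dT + 2260) / 1000
= 77.66 * (4.186 * 77.4 + 2260) / 1000
= 200.6732 MJ

200.6732 MJ


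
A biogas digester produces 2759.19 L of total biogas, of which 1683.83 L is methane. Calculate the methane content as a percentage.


CH4% = V_CH4 / V_total * 100
= 1683.83 / 2759.19 * 100
= 61.0262%

61.0262%


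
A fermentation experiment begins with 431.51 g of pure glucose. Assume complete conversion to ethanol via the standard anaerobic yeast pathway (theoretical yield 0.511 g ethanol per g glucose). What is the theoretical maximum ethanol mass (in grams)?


Theoretical ethanol yield: m_EtOH = 0.511 * m_glucose
m_EtOH = 0.511 * 431.51 = 220.5016 g

220.5016 g


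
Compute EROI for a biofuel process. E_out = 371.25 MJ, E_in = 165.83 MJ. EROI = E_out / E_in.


EROI = E_out / E_in
= 371.25 / 165.83
= 2.2387

2.2387


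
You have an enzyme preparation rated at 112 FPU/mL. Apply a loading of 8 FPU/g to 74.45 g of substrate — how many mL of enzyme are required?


V = dosage * m_sub / activity
V = 8 * 74.45 / 112
V = 5.3179 mL

5.3179 mL


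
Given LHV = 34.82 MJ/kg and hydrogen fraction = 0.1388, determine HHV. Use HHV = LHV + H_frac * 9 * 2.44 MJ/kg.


HHV = LHV + H_frac * 9 * 2.44
= 34.82 + 0.1388 * 9 * 2.44
= 37.8680 MJ/kg

37.8680 MJ/kg


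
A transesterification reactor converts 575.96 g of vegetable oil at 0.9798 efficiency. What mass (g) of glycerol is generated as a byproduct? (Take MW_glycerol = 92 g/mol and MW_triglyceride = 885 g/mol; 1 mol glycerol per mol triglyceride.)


glycerol = oil * conv * (92/885)
= 575.96 * 0.9798 * 92 / 885
= 58.6644 g

58.6644 g


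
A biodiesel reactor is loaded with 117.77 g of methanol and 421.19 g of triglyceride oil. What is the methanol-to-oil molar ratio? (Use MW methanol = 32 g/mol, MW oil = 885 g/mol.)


Molar ratio = n_MeOH / n_oil = (MeOH/32) / (oil/885) = (MeOH * 885) / (32 * oil)
= (117.77 * 885) / (32 * 421.19)
= 7.7330

7.7330


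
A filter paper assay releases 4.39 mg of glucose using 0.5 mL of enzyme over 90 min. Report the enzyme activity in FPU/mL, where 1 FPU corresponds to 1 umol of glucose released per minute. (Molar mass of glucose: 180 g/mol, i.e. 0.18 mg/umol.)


Activity = glucose_mg / (0.18 mg/umol * V_mL * t_min)
= 4.39 / (0.18 * 0.5 * 90)
= 0.5420 FPU/mL

0.5420 FPU/mL


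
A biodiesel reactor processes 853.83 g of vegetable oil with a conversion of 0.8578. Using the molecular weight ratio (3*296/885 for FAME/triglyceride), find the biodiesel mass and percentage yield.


m_FAME = oil * conv * (3 * 296 / 885) = oil * conv * (888/885)
= 853.83 * 0.8578 * 888 / 885
= 734.8981 g
Y = m_FAME / oil * 100 = conv * (888/885) * 100
= 0.8578 * 888 / 885 * 100
= 86.07%

734.8981 g FAME; Y = 86.07%


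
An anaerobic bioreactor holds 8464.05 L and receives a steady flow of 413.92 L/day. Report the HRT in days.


HRT = V / Q
= 8464.05 / 413.92
= 20.4485 days

20.4485 days


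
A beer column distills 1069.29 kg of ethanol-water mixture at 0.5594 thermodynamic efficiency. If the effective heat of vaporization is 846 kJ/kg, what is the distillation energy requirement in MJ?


E = m * 846 / (eta * 1000)
= 1069.29 * 846 / (0.5594 * 1000)
= 1617.1243 MJ

1617.1243 MJ


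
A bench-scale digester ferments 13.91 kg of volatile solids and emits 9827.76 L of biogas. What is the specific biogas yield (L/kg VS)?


Y = V / VS
= 9827.76 / 13.91
= 706.5248 L/kg VS

706.5248 L/kg VS


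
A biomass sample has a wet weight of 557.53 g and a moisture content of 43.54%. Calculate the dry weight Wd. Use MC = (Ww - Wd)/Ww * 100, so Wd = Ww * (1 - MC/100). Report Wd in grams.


Wd = Ww * (1 - MC/100)
= 557.53 * (1 - 43.54/100)
= 314.7814 g

314.7814 g


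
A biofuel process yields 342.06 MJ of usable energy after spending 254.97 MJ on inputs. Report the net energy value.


NEV = E_out - E_in
= 342.06 - 254.97
= 87.0900 MJ

87.0900 MJ


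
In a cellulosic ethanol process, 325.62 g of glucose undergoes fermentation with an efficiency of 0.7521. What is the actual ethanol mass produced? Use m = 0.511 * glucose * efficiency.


Actual ethanol: m = 0.511 * 325.62 * 0.7521
m = 125.1433 g

125.1433 g


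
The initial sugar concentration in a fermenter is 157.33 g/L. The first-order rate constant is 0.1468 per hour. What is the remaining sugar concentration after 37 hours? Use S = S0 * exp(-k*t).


S = S0 * exp(-k * t)
S = 157.33 * exp(-0.1468 * 37)
S = 0.6885 g/L

0.6885 g/L


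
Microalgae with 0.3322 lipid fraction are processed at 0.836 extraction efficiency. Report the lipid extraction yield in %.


Y = lipid_content * extraction_eff * 100
= 0.3322 * 0.836 * 100
= 27.7719%

27.7719%


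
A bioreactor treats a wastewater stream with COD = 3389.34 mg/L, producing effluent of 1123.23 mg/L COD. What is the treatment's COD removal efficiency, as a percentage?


eta = (COD_in - COD_out) / COD_in * 100
= (3389.34 - 1123.23) / 3389.34 * 100
= 66.8599%

66.8599%


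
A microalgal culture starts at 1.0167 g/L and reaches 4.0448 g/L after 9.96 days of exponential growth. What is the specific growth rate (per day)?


mu = ln(X2/X1) / dt
= ln(4.0448/1.0167) / 9.96
= 0.1386 per day

0.1386 per day


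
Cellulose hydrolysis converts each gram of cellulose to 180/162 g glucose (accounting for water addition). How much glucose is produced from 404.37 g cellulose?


glucose = cellulose * 180/162
= 404.37 * 180/162
= 449.3000 g

449.3000 g


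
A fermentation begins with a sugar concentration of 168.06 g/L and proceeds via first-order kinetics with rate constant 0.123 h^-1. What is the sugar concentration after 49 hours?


S = S0 * exp(-k * t)
S = 168.06 * exp(-0.123 * 49)
S = 0.4055 g/L

0.4055 g/L


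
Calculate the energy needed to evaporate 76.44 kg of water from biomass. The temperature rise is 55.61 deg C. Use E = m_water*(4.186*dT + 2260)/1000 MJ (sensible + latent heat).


E = m_water * (4.186 * dT + 2260) / 1000
= 76.44 * (4.186 * 55.61 + 2260) / 1000
= 190.5484 MJ

190.5484 MJ


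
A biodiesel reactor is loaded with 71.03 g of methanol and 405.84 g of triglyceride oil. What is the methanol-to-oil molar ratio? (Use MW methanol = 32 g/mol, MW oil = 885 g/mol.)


Molar ratio = n_MeOH / n_oil = (MeOH/32) / (oil/885) = (MeOH * 885) / (32 * oil)
= (71.03 * 885) / (32 * 405.84)
= 4.8404

4.8404


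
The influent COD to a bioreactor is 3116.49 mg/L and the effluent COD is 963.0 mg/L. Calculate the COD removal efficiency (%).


eta = (COD_in - COD_out) / COD_in * 100
= (3116.49 - 963.0) / 3116.49 * 100
= 69.0999%

69.0999%


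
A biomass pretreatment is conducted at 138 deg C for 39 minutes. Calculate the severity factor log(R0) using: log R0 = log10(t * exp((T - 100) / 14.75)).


logR0 = log10(t * exp((T - 100) / 14.75))
= log10(39 * exp((138 - 100) / 14.75))
= 2.7099

2.7099


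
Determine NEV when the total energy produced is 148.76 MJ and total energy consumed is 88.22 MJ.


NEV = E_out - E_in
= 148.76 - 88.22
= 60.5400 MJ

60.5400 MJ


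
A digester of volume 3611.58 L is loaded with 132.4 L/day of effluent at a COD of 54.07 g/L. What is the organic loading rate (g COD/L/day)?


OLR = Q * S / V
= 132.4 * 54.07 / 3611.58
= 1.9822 g/L/day

1.9822 g/L/day


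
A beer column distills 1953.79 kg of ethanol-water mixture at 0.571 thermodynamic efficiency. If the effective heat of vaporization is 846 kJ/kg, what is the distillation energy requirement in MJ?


E = m * 846 / (eta * 1000)
= 1953.79 * 846 / (0.571 * 1000)
= 2894.7572 MJ

2894.7572 MJ


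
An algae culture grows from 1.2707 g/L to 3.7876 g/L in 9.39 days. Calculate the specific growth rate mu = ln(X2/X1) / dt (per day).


mu = ln(X2/X1) / dt
= ln(3.7876/1.2707) / 9.39
= 0.1163 per day

0.1163 per day


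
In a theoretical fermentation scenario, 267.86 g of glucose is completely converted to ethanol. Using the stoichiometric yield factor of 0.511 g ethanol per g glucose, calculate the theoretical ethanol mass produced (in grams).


Theoretical ethanol yield: m_EtOH = 0.511 * m_glucose
m_EtOH = 0.511 * 267.86 = 136.8765 g

136.8765 g


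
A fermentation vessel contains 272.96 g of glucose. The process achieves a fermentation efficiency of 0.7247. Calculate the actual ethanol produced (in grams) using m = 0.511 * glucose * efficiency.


Actual ethanol: m = 0.511 * 272.96 * 0.7247
m = 101.0830 g

101.0830 g


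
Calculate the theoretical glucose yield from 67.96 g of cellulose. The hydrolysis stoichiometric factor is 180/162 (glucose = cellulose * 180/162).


glucose = cellulose * 180/162
= 67.96 * 180/162
= 75.5111 g

75.5111 g


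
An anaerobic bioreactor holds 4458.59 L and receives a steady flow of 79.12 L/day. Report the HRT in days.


HRT = V / Q
= 4458.59 / 79.12
= 56.3522 days

56.3522 days


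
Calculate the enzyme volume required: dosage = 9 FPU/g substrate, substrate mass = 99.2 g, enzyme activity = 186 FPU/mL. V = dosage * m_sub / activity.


V = dosage * m_sub / activity
V = 9 * 99.2 / 186
V = 4.8000 mL

4.8000 mL


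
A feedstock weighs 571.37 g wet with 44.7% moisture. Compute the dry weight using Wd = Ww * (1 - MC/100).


Wd = Ww * (1 - MC/100)
= 571.37 * (1 - 44.7/100)
= 315.9676 g

315.9676 g


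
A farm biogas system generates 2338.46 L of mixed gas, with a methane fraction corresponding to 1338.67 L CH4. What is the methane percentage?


CH4% = V_CH4 / V_total * 100
= 1338.67 / 2338.46 * 100
= 57.2458%

57.2458%


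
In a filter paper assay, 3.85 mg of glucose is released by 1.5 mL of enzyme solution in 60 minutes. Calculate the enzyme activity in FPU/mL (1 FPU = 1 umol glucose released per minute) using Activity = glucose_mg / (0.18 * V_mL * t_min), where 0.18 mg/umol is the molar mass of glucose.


Activity = glucose_mg / (0.18 mg/umol * V_mL * t_min)
= 3.85 / (0.18 * 1.5 * 60)
= 0.2377 FPU/mL

0.2377 FPU/mL


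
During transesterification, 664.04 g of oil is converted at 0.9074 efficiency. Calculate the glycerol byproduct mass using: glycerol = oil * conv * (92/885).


glycerol = oil * conv * (92/885)
= 664.04 * 0.9074 * 92 / 885
= 62.6380 g

62.6380 g


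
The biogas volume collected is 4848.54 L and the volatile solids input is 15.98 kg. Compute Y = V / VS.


Y = V / VS
= 4848.54 / 15.98
= 303.4130 L/kg VS

303.4130 L/kg VS


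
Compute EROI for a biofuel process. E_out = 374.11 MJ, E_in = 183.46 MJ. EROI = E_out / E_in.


EROI = E_out / E_in
= 374.11 / 183.46
= 2.0392

2.0392


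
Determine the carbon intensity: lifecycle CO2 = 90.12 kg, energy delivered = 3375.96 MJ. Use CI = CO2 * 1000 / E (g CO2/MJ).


CI = CO2 * 1000 / E
= 90.12 * 1000 / 3375.96
= 26.6946 g CO2/MJ

26.6946 g CO2/MJ


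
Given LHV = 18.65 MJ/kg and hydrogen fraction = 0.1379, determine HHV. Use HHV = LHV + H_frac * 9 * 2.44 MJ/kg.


HHV = LHV + H_frac * 9 * 2.44
= 18.65 + 0.1379 * 9 * 2.44
= 21.6783 MJ/kg

21.6783 MJ/kg


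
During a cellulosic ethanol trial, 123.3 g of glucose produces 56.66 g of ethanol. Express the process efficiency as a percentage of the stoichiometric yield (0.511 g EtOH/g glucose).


Fermentation efficiency = (actual / (0.511 * glucose)) * 100
= (56.66 / (0.511 * 123.3)) * 100
= 89.9275%

89.9275%


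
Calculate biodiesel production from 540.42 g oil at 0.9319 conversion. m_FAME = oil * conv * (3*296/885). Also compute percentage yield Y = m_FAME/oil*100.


m_FAME = oil * conv * (3 * 296 / 885) = oil * conv * (888/885)
= 540.42 * 0.9319 * 888 / 885
= 505.3246 g
Y = m_FAME / oil * 100 = conv * (888/885) * 100
= 0.9319 * 888 / 885 * 100
= 93.51%

505.3246 g FAME; Y = 93.51%


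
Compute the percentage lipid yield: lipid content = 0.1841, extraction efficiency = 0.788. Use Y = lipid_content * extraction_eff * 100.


Y = lipid_content * extraction_eff * 100
= 0.1841 * 0.788 * 100
= 14.5071%

14.5071%


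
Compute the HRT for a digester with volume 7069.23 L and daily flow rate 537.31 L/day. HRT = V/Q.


HRT = V / Q
= 7069.23 / 537.31
= 13.1567 days

13.1567 days


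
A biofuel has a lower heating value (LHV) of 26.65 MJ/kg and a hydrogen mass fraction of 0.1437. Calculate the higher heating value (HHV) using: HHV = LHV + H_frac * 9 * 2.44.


HHV = LHV + H_frac * 9 * 2.44
= 26.65 + 0.1437 * 9 * 2.44
= 29.8057 MJ/kg

29.8057 MJ/kg


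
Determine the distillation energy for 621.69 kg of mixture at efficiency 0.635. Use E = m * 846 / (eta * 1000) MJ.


E = m * 846 / (eta * 1000)
= 621.69 * 846 / (0.635 * 1000)
= 828.2673 MJ

828.2673 MJ


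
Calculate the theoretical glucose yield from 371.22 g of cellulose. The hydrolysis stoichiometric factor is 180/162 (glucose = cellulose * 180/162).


glucose = cellulose * 180/162
= 371.22 * 180/162
= 412.4667 g

412.4667 g


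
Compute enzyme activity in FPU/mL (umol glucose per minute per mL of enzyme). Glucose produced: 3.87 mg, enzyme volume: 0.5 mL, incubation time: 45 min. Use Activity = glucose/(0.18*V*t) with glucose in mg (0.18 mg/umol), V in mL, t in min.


Activity = glucose_mg / (0.18 mg/umol * V_mL * t_min)
= 3.87 / (0.18 * 0.5 * 45)
= 0.9556 FPU/mL

0.9556 FPU/mL


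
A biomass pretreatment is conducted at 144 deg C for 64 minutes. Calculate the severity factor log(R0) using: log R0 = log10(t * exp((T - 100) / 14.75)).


logR0 = log10(t * exp((T - 100) / 14.75))
= log10(64 * exp((144 - 100) / 14.75))
= 3.1017

3.1017


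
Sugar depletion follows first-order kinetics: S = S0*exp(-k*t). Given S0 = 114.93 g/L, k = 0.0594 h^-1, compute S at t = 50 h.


S = S0 * exp(-k * t)
S = 114.93 * exp(-0.0594 * 50)
S = 5.8963 g/L

5.8963 g/L


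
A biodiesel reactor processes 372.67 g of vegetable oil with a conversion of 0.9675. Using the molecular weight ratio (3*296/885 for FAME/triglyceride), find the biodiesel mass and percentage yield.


m_FAME = oil * conv * (3 * 296 / 885) = oil * conv * (888/885)
= 372.67 * 0.9675 * 888 / 885
= 361.7805 g
Y = m_FAME / oil * 100 = conv * (888/885) * 100
= 0.9675 * 888 / 885 * 100
= 97.08%

361.7805 g FAME; Y = 97.08%


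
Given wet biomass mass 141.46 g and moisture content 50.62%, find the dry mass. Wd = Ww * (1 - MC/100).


Wd = Ww * (1 - MC/100)
= 141.46 * (1 - 50.62/100)
= 69.8529 g

69.8529 g


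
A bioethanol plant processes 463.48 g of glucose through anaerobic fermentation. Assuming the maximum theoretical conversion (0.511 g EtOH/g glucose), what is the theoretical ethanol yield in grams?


Theoretical ethanol yield: m_EtOH = 0.511 * m_glucose
m_EtOH = 0.511 * 463.48 = 236.8383 g

236.8383 g


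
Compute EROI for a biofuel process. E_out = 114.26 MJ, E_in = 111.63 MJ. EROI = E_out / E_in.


EROI = E_out / E_in
= 114.26 / 111.63
= 1.0236

1.0236


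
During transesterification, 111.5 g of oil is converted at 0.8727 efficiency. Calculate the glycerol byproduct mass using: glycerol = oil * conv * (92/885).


glycerol = oil * conv * (92/885)
= 111.5 * 0.8727 * 92 / 885
= 10.1154 g

10.1154 g


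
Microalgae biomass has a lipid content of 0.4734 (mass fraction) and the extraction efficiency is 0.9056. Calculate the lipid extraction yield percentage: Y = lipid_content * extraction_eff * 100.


Y = lipid_content * extraction_eff * 100
= 0.4734 * 0.9056 * 100
= 42.8711%

42.8711%


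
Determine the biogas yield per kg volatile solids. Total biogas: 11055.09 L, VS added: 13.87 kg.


Y = V / VS
= 11055.09 / 13.87
= 797.0505 L/kg VS

797.0505 L/kg VS


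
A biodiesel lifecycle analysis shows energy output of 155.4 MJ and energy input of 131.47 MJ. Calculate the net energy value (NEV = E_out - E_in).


NEV = E_out - E_in
= 155.4 - 131.47
= 23.9300 MJ

23.9300 MJ


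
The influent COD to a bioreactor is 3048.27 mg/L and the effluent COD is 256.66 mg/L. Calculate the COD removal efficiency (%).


eta = (COD_in - COD_out) / COD_in * 100
= (3048.27 - 256.66) / 3048.27 * 100
= 91.5801%

91.5801%


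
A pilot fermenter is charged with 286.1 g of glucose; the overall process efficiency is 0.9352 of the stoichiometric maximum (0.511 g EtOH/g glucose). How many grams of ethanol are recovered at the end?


Actual ethanol: m = 0.511 * 286.1 * 0.9352
m = 136.7235 g

136.7235 g


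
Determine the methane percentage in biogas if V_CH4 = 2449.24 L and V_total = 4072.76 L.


CH4% = V_CH4 / V_total * 100
= 2449.24 / 4072.76 * 100
= 60.1371%

60.1371%


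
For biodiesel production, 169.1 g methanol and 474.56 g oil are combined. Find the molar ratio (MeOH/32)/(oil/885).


Molar ratio = n_MeOH / n_oil = (MeOH/32) / (oil/885) = (MeOH * 885) / (32 * oil)
= (169.1 * 885) / (32 * 474.56)
= 9.8548

9.8548


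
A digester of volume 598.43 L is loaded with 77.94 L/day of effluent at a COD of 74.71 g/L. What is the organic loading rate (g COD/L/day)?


OLR = Q * S / V
= 77.94 * 74.71 / 598.43
= 9.7303 g/L/day

9.7303 g/L/day


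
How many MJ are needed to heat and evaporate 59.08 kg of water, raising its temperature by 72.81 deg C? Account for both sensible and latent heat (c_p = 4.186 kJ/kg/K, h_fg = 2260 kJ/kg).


E = m_water * (4.186 * dT + 2260) / 1000
= 59.08 * (4.186 * 72.81 + 2260) / 1000
= 151.5274 MJ

151.5274 MJ


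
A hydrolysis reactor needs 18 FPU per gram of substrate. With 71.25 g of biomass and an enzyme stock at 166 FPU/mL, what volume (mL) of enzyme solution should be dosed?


V = dosage * m_sub / activity
V = 18 * 71.25 / 166
V = 7.7259 mL

7.7259 mL


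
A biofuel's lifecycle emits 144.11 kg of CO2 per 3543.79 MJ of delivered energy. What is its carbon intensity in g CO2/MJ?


CI = CO2 * 1000 / E
= 144.11 * 1000 / 3543.79
= 40.6655 g CO2/MJ

40.6655 g CO2/MJ


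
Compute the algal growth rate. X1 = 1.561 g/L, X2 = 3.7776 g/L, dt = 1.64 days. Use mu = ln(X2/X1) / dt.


mu = ln(X2/X1) / dt
= ln(3.7776/1.561) / 1.64
= 0.5389 per day

0.5389 per day


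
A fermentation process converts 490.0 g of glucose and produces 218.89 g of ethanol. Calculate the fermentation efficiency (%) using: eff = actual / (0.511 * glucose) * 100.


Fermentation efficiency = (actual / (0.511 * glucose)) * 100
= (218.89 / (0.511 * 490.0)) * 100
= 87.4196%

87.4196%


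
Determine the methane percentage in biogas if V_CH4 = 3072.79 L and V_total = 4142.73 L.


CH4% = V_CH4 / V_total * 100
= 3072.79 / 4142.73 * 100
= 74.1731%

74.1731%


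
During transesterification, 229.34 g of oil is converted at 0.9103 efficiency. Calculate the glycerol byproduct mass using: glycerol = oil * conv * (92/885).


glycerol = oil * conv * (92/885)
= 229.34 * 0.9103 * 92 / 885
= 21.7025 g

21.7025 g


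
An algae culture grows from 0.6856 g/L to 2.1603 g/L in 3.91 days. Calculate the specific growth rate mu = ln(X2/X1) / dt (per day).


mu = ln(X2/X1) / dt
= ln(2.1603/0.6856) / 3.91
= 0.2935 per day

0.2935 per day


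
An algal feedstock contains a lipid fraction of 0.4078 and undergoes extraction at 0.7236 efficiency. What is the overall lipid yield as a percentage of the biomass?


Y = lipid_content * extraction_eff * 100
= 0.4078 * 0.7236 * 100
= 29.5084%

29.5084%


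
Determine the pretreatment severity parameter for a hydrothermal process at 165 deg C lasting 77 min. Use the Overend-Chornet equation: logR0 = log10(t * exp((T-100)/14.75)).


logR0 = log10(t * exp((T - 100) / 14.75))
= log10(77 * exp((165 - 100) / 14.75))
= 3.8003

3.8003


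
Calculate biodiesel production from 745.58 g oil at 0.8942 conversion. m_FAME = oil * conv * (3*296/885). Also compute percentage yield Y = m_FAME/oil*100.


m_FAME = oil * conv * (3 * 296 / 885) = oil * conv * (888/885)
= 745.58 * 0.8942 * 888 / 885
= 668.9576 g
Y = m_FAME / oil * 100 = conv * (888/885) * 100
= 0.8942 * 888 / 885 * 100
= 89.72%

668.9576 g FAME; Y = 89.72%
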